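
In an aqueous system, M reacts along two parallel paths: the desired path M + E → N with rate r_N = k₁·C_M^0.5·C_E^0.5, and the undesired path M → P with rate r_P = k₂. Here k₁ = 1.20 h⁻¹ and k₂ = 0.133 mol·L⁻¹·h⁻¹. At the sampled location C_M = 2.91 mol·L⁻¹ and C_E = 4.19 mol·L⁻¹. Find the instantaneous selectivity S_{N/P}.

S_{N/P} = r_N/r_P = (k₁·C_M^0.5·C_E^0.5)/(k₂) = (k₁/k₂)·C_M^0.5·C_E^0.5.
= (1.20×2.910^0.5×4.190^0.5) / (0.133) = 4.190/0.1330 = 31.5.

31.5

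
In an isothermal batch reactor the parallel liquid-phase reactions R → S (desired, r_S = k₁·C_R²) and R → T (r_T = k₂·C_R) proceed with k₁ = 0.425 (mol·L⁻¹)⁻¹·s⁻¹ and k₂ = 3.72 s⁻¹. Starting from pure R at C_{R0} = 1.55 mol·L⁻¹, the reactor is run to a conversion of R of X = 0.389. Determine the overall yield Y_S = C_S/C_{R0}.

C_R = C_{R0}(1−X) = 0.9471 mol·L⁻¹.
Along a PFR/batch, dC_T/dC_R = −r_T/(r_S+r_T) = −k₂/(k₂+k₁·C_R).
Integrating from C_{R0} to C_R: C_T = (3.72/0.425)·ln[(3.72+0.425·1.55)/(3.72+0.425·0.947)] = 8.753·ln(4.379/4.122) = 0.5278 mol·L⁻¹.
Then C_S = (C_{R0}−C_R) − C_T = 0.6029 − 0.5278 = 0.07511 mol·L⁻¹.
Y_S = C_S/C_{R0} = 0.07511/1.55 = 0.0485.

0.0485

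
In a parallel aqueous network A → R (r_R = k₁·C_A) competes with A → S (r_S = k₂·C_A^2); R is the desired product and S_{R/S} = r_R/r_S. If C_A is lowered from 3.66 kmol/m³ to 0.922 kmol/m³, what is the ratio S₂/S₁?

3.97

S_{R/S} = (k₁/k₂)·C_A⁻¹, so S₂/S₁ = (C_{A,2}/C_{A,1})⁻¹.
= 3.66/0.922 = 3.97.
Selectivity toward R rises as C_A falls — low-concentration operation is favoured.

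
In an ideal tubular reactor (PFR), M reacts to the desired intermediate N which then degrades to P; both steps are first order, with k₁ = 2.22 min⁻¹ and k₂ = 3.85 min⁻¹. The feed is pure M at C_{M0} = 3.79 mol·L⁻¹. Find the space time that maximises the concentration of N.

0.338 min

The intermediate peaks when r₁ = r₂, i.e. k₁e^(−k₁τ) = k₂e^(−k₂τ), giving τ_opt = ln(k₂/k₁)/(k₂−k₁).
= ln(3.85/2.22)/(3.85−2.22) = ln(1.734)/1.630 = 0.5506/1.630 = 0.338 min.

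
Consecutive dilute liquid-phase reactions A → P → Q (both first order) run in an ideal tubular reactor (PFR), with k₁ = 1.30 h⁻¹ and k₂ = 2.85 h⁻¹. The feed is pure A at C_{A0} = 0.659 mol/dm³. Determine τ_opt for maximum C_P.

For first-order series the maximum of C_P occurs at τ_opt = ln(k₂/k₁)/(k₂−k₁).
= ln(2.85/1.30)/(2.85−1.30) = ln(2.192)/1.550 = 0.7850/1.550 = 0.506 h.

0.506 h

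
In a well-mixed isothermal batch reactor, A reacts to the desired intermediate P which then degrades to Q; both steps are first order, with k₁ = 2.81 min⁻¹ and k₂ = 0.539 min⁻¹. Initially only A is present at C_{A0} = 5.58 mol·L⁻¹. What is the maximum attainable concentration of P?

3.77 mol·L⁻¹

For a first-order series the maximum intermediate yield is C_{P,max}/C_{A0} = (k₁/k₂)^[k₂/(k₂−k₁)].
= (2.81/0.539)^(0.539/(0.539−2.81)) = (5.213)^(-0.2373) = 0.6758.
C_{P,max} = 0.6758×5.58 = 3.77 mol·L⁻¹.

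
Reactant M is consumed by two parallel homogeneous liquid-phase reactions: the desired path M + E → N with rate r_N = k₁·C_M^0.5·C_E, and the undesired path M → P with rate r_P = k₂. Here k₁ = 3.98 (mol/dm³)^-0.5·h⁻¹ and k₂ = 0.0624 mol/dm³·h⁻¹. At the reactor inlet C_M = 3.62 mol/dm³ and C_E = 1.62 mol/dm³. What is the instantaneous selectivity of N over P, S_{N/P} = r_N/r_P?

S_{N/P} = r_N/r_P = (k₁·C_M^0.5·C_E)/(k₂) = (k₁/k₂)·C_M^0.5·C_E.
= (3.98×3.620^0.5×1.620) / (0.0624) = 12.27/0.06240 = 197.
Since the desired path is higher order in M, keeping C_M high (PFR or concentrated feed) favours N.

197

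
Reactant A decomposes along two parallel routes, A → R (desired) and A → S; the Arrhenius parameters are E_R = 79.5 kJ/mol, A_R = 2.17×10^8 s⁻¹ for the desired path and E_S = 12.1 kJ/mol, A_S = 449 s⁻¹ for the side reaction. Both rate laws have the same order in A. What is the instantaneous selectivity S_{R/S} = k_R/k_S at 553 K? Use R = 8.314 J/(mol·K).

With equal orders, S_{R/S} = k_R/k_S = (A_R/A_S)·exp[(E_S−E_R)/(RT)].
(E_S−E_R)/(RT) = (12.1−79.5)×10³/(8.314×553) = -67400/4598 = -14.66.
k_R/k_S = (2.17×10^8/449)·exp(-14.66) = 4.833×10^5 × 4.299×10^-7 = 0.208.
Since E_R > E_S, raising the temperature improves selectivity toward R.

0.208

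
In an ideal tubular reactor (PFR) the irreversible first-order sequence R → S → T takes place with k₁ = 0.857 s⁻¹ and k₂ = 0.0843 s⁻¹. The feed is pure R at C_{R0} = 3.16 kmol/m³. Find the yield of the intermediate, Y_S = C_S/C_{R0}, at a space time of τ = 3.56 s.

Solving the coupled first-order balances gives C_S(τ) = [k₁/(k₂−k₁)]·C_{R0}·(e^(−k₁τ) − e^(−k₂τ)).
e^(−k₁τ) = e^(−0.857×3.56) = e^(−3.051) = 0.04732; e^(−k₂τ) = e^(−0.3001) = 0.7407.
C_S = 0.857×3.16/(0.0843−0.857) × (0.04732−0.7407) = (-3.505)×(-0.6934) = 2.430 kmol/m³.
Y_S = C_S/C_{R0} = 2.430/3.16 = 0.769.

0.769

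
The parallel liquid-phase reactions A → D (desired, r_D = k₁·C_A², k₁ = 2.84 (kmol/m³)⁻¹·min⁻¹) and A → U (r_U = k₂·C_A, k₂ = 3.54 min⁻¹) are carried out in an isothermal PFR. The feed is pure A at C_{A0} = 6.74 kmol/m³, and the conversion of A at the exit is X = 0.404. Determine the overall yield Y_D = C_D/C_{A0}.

0.327

C_A = C_{A0}(1−X) = 4.017 kmol/m³.
Along a PFR/batch, dC_U/dC_A = −r_U/(r_D+r_U) = −k₂/(k₂+k₁·C_A).
Integrating from C_{A0} to C_A: C_U = (3.54/2.84)·ln[(3.54+2.84·6.74)/(3.54+2.84·4.02)] = 1.246·ln(22.68/14.95) = 0.5197 kmol/m³.
Then C_D = (C_{A0}−C_A) − C_U = 2.723 − 0.5197 = 2.203 kmol/m³.
Y_D = C_D/C_{A0} = 2.203/6.74 = 0.327.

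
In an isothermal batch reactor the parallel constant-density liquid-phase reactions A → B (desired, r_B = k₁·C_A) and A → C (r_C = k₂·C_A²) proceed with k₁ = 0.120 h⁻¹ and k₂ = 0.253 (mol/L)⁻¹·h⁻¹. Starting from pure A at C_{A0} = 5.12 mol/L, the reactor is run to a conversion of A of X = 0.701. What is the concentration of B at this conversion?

0.487 mol/L

C_A = C_{A0}(1−X) = 1.531 mol/L.
Along a PFR/batch, dC_B/dC_A = −r_B/(r_B+r_C) = −k₁/(k₁+k₂·C_A).
Integrating from C_{A0} to C_A: C_B = (0.120/0.253)·ln[(0.120+0.253·5.12)/(0.120+0.253·1.53)] = 0.4743·ln(1.415/0.5073) = 0.4866 mol/L.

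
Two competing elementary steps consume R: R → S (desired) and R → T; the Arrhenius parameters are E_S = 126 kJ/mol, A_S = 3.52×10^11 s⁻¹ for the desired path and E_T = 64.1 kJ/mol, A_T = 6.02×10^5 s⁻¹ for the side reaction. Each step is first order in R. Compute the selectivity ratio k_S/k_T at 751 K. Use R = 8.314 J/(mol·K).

28.9

With equal orders, S_{S/T} = k_S/k_T = (A_S/A_T)·exp[(E_T−E_S)/(RT)].
(E_T−E_S)/(RT) = (64.1−126)×10³/(8.314×751) = -61900/6244 = -9.914.
k_S/k_T = (3.52×10^11/6.02×10^5)·exp(-9.914) = 5.847×10^5 × 4.949×10^-5 = 28.9.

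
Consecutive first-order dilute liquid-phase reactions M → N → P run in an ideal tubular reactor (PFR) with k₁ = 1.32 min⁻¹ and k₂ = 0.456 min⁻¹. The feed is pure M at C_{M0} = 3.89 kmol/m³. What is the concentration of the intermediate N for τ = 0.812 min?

Solving the coupled first-order balances gives C_N(τ) = [k₁/(k₂−k₁)]·C_{M0}·(e^(−k₁τ) − e^(−k₂τ)).
e^(−k₁τ) = e^(−1.32×0.812) = e^(−1.072) = 0.3424; e^(−k₂τ) = e^(−0.3703) = 0.6905.
C_N = 1.32×3.89/(0.456−1.32) × (0.3424−0.6905) = (-5.943)×(-0.3482) = 2.069 kmol/m³.

2.07 kmol/m³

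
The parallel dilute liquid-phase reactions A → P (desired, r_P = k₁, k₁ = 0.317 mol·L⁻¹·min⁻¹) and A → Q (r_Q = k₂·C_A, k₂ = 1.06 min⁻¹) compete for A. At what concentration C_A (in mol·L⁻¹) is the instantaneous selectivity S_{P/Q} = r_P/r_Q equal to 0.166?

1.80 mol·L⁻¹

S_{P/Q} = (k₁/k₂)·C_A⁻¹ ⇒ C_A = (S·k₂/k₁)^(-1).
= (0.166×1.06/0.317)^(-1) = (0.5551)^(-1) = 1.80 mol·L⁻¹.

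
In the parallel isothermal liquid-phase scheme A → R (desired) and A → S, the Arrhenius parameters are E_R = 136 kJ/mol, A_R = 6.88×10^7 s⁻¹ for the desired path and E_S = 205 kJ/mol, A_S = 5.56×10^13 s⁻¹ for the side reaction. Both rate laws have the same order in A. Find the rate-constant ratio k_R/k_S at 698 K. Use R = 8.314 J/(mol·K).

0.180

Since both paths have the same order in A, the concentration cancels and S_{R/S} = k_R/k_S = (A_R/A_S)·exp[(E_S−E_R)/(RT)].
(E_S−E_R)/(RT) = (205−136)×10³/(8.314×698) = 69000/5803 = 11.89.
k_R/k_S = (6.88×10^7/5.56×10^13)·exp(11.89) = 1.237×10^-6 × 1.458×10^5 = 0.180.
Since E_R < E_S, lowering the temperature improves selectivity toward R.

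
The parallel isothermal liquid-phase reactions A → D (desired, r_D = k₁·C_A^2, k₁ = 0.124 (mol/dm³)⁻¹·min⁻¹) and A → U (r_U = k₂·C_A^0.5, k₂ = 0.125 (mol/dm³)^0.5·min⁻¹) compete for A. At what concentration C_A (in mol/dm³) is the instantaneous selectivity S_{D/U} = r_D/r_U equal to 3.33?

S_{D/U} = (k₁/k₂)·C_A^1.5 ⇒ C_A = (S·k₂/k₁)^(1/1.5).
= (3.33×0.125/0.124)^(0.6667) = (3.357)^(0.6667) = 2.24 mol/dm³.

2.24 mol/dm³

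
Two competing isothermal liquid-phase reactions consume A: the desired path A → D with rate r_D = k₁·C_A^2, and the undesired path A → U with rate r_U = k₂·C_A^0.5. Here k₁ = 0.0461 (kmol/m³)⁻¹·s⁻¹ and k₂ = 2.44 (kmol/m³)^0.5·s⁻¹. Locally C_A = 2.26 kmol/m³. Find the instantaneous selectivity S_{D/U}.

S_{D/U} = r_D/r_U = (k₁·C_A^2)/(k₂·C_A^0.5) = (k₁/k₂)·C_A^1.5.
= (0.0461×2.260^2) / (2.44×2.260^0.5) = 0.2355/3.668 = 0.0642.

0.0642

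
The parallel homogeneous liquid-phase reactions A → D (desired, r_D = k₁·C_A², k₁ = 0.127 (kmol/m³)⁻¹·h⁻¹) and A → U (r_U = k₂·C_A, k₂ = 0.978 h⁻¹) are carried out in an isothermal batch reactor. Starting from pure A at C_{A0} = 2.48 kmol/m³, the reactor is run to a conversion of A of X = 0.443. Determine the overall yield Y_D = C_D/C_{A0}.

C_A = C_{A0}(1−X) = 1.381 kmol/m³.
Along a PFR/batch, dC_U/dC_A = −r_U/(r_D+r_U) = −k₂/(k₂+k₁·C_A).
Integrating from C_{A0} to C_A: C_U = (0.978/0.127)·ln[(0.978+0.127·2.48)/(0.978+0.127·1.38)] = 7.701·ln(1.293/1.153) = 0.8794 kmol/m³.
Then C_D = (C_{A0}−C_A) − C_U = 1.099 − 0.8794 = 0.2193 kmol/m³.
Y_D = C_D/C_{A0} = 0.2193/2.48 = 0.0884.

0.0884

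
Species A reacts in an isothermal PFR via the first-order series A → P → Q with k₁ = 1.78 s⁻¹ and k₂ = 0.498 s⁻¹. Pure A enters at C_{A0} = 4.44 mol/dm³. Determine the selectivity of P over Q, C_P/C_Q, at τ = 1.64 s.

Solving the coupled first-order balances gives C_P(τ) = [k₁/(k₂−k₁)]·C_{A0}·(e^(−k₁τ) − e^(−k₂τ)).
e^(−k₁τ) = e^(−1.78×1.64) = e^(−2.919) = 0.05398; e^(−k₂τ) = e^(−0.8167) = 0.4419.
C_P = 1.78×4.44/(0.498−1.78) × (0.05398−0.4419) = (-6.165)×(-0.3879) = 2.391 mol/dm³.
C_A = C_{A0}e^(−k₁τ) = 0.2397 mol/dm³, so C_Q = C_{A0}−C_A−C_P = 1.809 mol/dm³; C_P/C_Q = 1.32.

1.32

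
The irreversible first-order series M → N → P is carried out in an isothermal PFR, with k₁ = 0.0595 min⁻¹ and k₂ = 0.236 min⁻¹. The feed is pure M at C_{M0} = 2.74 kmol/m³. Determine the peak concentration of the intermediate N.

0.434 kmol/m³

For a first-order series the maximum intermediate yield is C_{N,max}/C_{M0} = (k₁/k₂)^[k₂/(k₂−k₁)].
= (0.0595/0.236)^(0.236/(0.236−0.0595)) = (0.2521)^(1.337) = 0.1584.
C_{N,max} = 0.1584×2.74 = 0.434 kmol/m³.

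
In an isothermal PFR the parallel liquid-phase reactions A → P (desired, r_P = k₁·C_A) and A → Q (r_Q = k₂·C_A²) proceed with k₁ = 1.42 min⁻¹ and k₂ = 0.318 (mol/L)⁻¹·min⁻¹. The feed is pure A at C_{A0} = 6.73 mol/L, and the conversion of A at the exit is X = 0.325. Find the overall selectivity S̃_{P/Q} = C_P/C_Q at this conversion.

0.798

C_A = C_{A0}(1−X) = 4.543 mol/L.
Along a PFR/batch, dC_P/dC_A = −r_P/(r_P+r_Q) = −k₁/(k₁+k₂·C_A).
Integrating from C_{A0} to C_A: C_P = (1.42/0.318)·ln[(1.42+0.318·6.73)/(1.42+0.318·4.54)] = 4.465·ln(3.560/2.865) = 0.9707 mol/L.
C_Q = (C_{A0}−C_A)−C_P = 1.217 mol/L; S̃_{P/Q} = 0.9707/1.217 = 0.798.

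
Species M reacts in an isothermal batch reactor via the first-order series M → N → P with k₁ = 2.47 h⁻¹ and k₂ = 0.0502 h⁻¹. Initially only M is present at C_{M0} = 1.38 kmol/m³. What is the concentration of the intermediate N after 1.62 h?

Solving the coupled first-order balances gives C_N(t) = [k₁/(k₂−k₁)]·C_{M0}·(e^(−k₁t) − e^(−k₂t)).
e^(−k₁t) = e^(−2.47×1.62) = e^(−4.001) = 0.01829; e^(−k₂t) = e^(−0.08132) = 0.9219.
C_N = 2.47×1.38/(0.0502−2.47) × (0.01829−0.9219) = (-1.409)×(-0.9036) = 1.273 kmol/m³.

1.27 kmol/m³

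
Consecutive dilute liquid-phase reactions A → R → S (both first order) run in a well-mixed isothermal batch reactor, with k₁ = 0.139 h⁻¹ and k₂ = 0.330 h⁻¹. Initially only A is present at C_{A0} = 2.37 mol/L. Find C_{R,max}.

At the optimum, C_{R,max}/C_{A0} = (k₁/k₂)^[k₂/(k₂−k₁)].
= (0.139/0.330)^(0.330/(0.330−0.139)) = (0.4212)^(1.728) = 0.2245.
C_{R,max} = 0.2245×2.37 = 0.532 mol/L.

0.532 mol/L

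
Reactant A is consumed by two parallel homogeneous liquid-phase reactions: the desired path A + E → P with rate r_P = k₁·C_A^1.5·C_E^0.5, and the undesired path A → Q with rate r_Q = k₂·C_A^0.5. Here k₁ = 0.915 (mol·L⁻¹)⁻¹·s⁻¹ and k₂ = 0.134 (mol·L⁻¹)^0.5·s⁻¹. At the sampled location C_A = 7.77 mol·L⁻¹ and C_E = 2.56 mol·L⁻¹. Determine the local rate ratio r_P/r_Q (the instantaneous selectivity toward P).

84.9

S_{P/Q} = r_P/r_Q = (k₁·C_A^1.5·C_E^0.5)/(k₂·C_A^0.5) = (k₁/k₂)·C_A·C_E^0.5.
= (0.915×7.770^1.5×2.560^0.5) / (0.134×7.770^0.5) = 31.71/0.3735 = 84.9.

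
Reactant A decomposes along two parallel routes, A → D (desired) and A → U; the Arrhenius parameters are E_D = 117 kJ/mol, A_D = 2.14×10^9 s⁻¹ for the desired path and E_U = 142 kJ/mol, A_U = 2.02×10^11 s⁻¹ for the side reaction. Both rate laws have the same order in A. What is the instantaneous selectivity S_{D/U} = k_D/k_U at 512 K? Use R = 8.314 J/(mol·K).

With equal orders, S_{D/U} = k_D/k_U = (A_D/A_U)·exp[(E_U−E_D)/(RT)].
(E_U−E_D)/(RT) = (142−117)×10³/(8.314×512) = 25000/4257 = 5.873.
k_D/k_U = (2.14×10^9/2.02×10^11)·exp(5.873) = 0.01059 × 355.3 = 3.76.
Since E_D < E_U, lowering the temperature improves selectivity toward D.

3.76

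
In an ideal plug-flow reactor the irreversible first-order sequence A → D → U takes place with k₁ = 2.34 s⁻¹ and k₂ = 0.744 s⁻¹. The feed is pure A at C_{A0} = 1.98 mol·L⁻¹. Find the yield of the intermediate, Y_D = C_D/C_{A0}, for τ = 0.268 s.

0.418

Solving the coupled first-order balances gives C_D(τ) = [k₁/(k₂−k₁)]·C_{A0}·(e^(−k₁τ) − e^(−k₂τ)).
e^(−k₁τ) = e^(−2.34×0.268) = e^(−0.6271) = 0.5341; e^(−k₂τ) = e^(−0.1994) = 0.8192.
C_D = 2.34×1.98/(0.744−2.34) × (0.5341−0.8192) = (-2.903)×(-0.2851) = 0.8276 mol·L⁻¹.
Y_D = C_D/C_{A0} = 0.8276/1.98 = 0.418.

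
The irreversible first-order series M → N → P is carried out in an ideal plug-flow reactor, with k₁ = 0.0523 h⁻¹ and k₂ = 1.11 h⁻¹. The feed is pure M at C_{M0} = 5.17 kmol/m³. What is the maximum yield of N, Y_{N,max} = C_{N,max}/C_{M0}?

At the optimum, C_{N,max}/C_{M0} = (k₁/k₂)^[k₂/(k₂−k₁)].
= (0.0523/1.11)^(1.11/(1.11−0.0523)) = (0.04712)^(1.049) = 0.04051.

0.0405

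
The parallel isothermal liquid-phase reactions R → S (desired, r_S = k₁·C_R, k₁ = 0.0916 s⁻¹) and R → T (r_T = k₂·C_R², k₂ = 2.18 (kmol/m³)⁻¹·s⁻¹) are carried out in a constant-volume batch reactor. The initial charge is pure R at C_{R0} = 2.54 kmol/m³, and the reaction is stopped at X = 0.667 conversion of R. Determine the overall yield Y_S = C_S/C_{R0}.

0.0177

C_R = C_{R0}(1−X) = 0.8458 kmol/m³.
Along a PFR/batch, dC_S/dC_R = −r_S/(r_S+r_T) = −k₁/(k₁+k₂·C_R).
Integrating from C_{R0} to C_R: C_S = (0.0916/2.18)·ln[(0.0916+2.18·2.54)/(0.0916+2.18·0.846)] = 0.04202·ln(5.629/1.935) = 0.04486 kmol/m³.
Y_S = C_S/C_{R0} = 0.04486/2.54 = 0.0177.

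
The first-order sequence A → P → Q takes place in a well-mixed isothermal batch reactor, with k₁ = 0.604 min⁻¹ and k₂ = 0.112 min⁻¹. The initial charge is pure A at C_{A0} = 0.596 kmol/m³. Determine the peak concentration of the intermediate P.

0.406 kmol/m³

At the optimum, C_{P,max}/C_{A0} = (k₁/k₂)^[k₂/(k₂−k₁)].
= (0.604/0.112)^(0.112/(0.112−0.604)) = (5.393)^(-0.2276) = 0.6814.
C_{P,max} = 0.6814×0.596 = 0.406 kmol/m³.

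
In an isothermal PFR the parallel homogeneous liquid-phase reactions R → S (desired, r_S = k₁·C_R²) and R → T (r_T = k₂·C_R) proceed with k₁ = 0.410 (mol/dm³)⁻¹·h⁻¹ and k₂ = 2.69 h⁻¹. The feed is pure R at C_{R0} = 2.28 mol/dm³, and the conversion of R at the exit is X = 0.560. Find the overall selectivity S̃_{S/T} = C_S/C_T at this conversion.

0.248

C_R = C_{R0}(1−X) = 1.003 mol/dm³.
Along a PFR/batch, dC_T/dC_R = −r_T/(r_S+r_T) = −k₂/(k₂+k₁·C_R).
Integrating from C_{R0} to C_R: C_T = (2.69/0.410)·ln[(2.69+0.410·2.28)/(2.69+0.410·1.00)] = 6.561·ln(3.625/3.101) = 1.023 mol/dm³.
Then C_S = (C_{R0}−C_R) − C_T = 1.277 − 1.023 = 0.2535 mol/dm³.
S̃_{S/T} = C_S/C_T = 0.2535/1.023 = 0.248.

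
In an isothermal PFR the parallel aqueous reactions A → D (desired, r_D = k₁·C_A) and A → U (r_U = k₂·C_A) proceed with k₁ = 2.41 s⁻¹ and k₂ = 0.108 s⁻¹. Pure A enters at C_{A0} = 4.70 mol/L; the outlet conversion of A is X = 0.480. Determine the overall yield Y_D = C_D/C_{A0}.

0.459

C_A = C_{A0}(1−X) = 2.444 mol/L.
Both paths are first order in A, so the instantaneous fraction to D is constant: dC_D/d(−C_A) = k₁/(k₁+k₂) = 0.9571.
C_D = 0.9571·(C_{A0}−C_A) = 0.9571×2.256 = 2.16 mol/L.
Y_D = C_D/C_{A0} = 2.159/4.70 = 0.459.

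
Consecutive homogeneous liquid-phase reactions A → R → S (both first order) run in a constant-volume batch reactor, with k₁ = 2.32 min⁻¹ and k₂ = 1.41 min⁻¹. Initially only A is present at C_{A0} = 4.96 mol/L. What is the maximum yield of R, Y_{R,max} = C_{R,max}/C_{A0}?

0.462

Evaluating C_R at t_opt = ln(k₂/k₁)/(k₂−k₁) gives C_{R,max}/C_{A0} = (k₁/k₂)^[k₂/(k₂−k₁)].
= (2.32/1.41)^(1.41/(1.41−2.32)) = (1.645)^(-1.549) = 0.4623.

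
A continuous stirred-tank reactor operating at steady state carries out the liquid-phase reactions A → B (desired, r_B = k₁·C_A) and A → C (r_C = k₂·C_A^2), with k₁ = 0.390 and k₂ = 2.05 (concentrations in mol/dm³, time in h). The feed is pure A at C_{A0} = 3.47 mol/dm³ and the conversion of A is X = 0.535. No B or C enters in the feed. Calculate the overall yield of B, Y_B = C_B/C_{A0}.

Exit C_A = C_{A0}(1−X) = 3.47×0.465 = 1.614 mol/dm³.
Rates in a CSTR are evaluated at the outlet concentration: r_B = 0.390×1.614 = 0.6293, r_C = 2.05×1.614^2 = 5.337.
Fraction of consumed A going to B: r_B/(r_B+r_C) = 0.1055.
C_B = 0.1055·C_{A0}·X = 0.1055×3.47×0.535 = 0.196 mol/dm³; Y_B = C_B/C_{A0} = 0.0564.

0.0564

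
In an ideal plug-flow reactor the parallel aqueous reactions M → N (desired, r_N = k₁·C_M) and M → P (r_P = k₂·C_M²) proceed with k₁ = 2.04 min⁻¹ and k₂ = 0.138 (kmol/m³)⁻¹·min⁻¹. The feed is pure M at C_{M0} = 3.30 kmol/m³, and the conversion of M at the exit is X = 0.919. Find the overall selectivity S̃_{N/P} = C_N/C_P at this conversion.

C_M = C_{M0}(1−X) = 0.2673 kmol/m³.
Along a PFR/batch, dC_N/dC_M = −r_N/(r_N+r_P) = −k₁/(k₁+k₂·C_M).
Integrating from C_{M0} to C_M: C_N = (2.04/0.138)·ln[(2.04+0.138·3.30)/(2.04+0.138·0.267)] = 14.78·ln(2.495/2.077) = 2.714 kmol/m³.
C_P = (C_{M0}−C_M)−C_N = 0.3189 kmol/m³; S̃_{N/P} = 2.714/0.3189 = 8.51.

8.51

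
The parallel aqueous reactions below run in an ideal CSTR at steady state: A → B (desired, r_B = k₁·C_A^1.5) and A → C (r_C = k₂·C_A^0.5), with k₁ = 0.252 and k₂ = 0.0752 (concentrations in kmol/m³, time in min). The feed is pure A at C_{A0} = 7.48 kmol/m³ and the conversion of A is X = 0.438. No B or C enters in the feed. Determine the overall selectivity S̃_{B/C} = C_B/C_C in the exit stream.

Exit C_A = C_{A0}(1−X) = 7.48×0.562 = 4.204 kmol/m³.
A CSTR operates uniformly at the exit composition, giving r_B = 2.172 and r_C = 0.1542 (each k·C_A^n at C_A = 4.204).
Overall selectivity = C_B/C_C = r_Bτ/(r_Cτ) = r_B/r_C = 14.1.

14.1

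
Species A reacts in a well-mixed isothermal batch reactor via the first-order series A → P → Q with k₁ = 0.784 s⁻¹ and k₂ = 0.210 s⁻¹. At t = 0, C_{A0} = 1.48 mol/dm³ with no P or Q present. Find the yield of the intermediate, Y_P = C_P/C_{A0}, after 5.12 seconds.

0.441

The intermediate concentration in a first-order A→B→C sequence is C_P = k₁C_{A0}(e^(−k₁t) − e^(−k₂t))/(k₂−k₁).
e^(−k₁t) = e^(−0.784×5.12) = e^(−4.014) = 0.01806; e^(−k₂t) = e^(−1.075) = 0.3412.
C_P = 0.784×1.48/(0.210−0.784) × (0.01806−0.3412) = (-2.021)×(-0.3232) = 0.6533 mol/dm³.
Y_P = C_P/C_{A0} = 0.6533/1.48 = 0.441.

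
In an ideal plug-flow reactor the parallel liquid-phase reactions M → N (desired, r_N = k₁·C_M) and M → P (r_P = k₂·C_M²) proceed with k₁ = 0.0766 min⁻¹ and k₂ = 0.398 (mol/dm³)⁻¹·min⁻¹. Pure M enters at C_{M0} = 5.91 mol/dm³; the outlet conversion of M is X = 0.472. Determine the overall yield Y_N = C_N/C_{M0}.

C_M = C_{M0}(1−X) = 3.120 mol/dm³.
Along a PFR/batch, dC_N/dC_M = −r_N/(r_N+r_P) = −k₁/(k₁+k₂·C_M).
Integrating from C_{M0} to C_M: C_N = (0.0766/0.398)·ln[(0.0766+0.398·5.91)/(0.0766+0.398·3.12)] = 0.1925·ln(2.429/1.319) = 0.1176 mol/dm³.
Y_N = C_N/C_{M0} = 0.1176/5.91 = 0.0199.

0.0199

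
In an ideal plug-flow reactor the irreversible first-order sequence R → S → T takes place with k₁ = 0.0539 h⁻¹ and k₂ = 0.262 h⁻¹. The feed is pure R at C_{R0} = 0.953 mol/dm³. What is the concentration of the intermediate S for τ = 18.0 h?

For first-order series with pure R initially, C_S(τ) = k₁C_{R0}/(k₂−k₁)·(e^(−k₁τ) − e^(−k₂τ)).
e^(−k₁τ) = e^(−0.0539×18.0) = e^(−0.9702) = 0.3790; e^(−k₂τ) = e^(−4.716) = 0.008951.
C_S = 0.0539×0.953/(0.262−0.0539) × (0.3790−0.008951) = 0.2468×0.3701 = 0.09134 mol/dm³.

0.0913 mol/dm³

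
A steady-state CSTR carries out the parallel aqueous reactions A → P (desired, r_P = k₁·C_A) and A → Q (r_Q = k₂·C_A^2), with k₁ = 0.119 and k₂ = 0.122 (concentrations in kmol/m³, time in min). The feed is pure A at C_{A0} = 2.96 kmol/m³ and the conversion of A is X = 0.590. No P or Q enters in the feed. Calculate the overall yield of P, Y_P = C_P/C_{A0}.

0.263

Exit C_A = C_{A0}(1−X) = 2.96×0.410 = 1.214 kmol/m³.
In a CSTR the entire volume is at exit conditions, so r_P = 0.119×1.214 = 0.1444 and r_Q = 0.122×1.214^2 = 0.1797.
Fraction of consumed A going to P: r_P/(r_P+r_Q) = 0.4456.
C_P = 0.4456·C_{A0}·X = 0.4456×2.96×0.590 = 0.778 kmol/m³; Y_P = C_P/C_{A0} = 0.263.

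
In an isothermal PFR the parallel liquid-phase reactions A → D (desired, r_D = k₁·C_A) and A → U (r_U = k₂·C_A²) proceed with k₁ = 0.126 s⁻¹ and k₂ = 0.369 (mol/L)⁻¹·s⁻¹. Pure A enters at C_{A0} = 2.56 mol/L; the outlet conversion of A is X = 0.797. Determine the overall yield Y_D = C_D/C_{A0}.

C_A = C_{A0}(1−X) = 0.5197 mol/L.
Along a PFR/batch, dC_D/dC_A = −r_D/(r_D+r_U) = −k₁/(k₁+k₂·C_A).
Integrating from C_{A0} to C_A: C_D = (0.126/0.369)·ln[(0.126+0.369·2.56)/(0.126+0.369·0.520)] = 0.3415·ln(1.071/0.3178) = 0.4148 mol/L.
Y_D = C_D/C_{A0} = 0.4148/2.56 = 0.162.

0.162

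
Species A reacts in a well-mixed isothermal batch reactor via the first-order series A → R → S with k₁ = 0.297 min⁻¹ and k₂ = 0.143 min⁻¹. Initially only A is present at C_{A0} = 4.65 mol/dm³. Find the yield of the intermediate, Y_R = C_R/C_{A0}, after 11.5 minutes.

The intermediate concentration in a first-order A→B→C sequence is C_R = k₁C_{A0}(e^(−k₁t) − e^(−k₂t))/(k₂−k₁).
e^(−k₁t) = e^(−0.297×11.5) = e^(−3.415) = 0.03286; e^(−k₂t) = e^(−1.644) = 0.1931.
C_R = 0.297×4.65/(0.143−0.297) × (0.03286−0.1931) = (-8.968)×(-0.1602) = 1.437 mol/dm³.
Y_R = C_R/C_{A0} = 1.437/4.65 = 0.309.

0.309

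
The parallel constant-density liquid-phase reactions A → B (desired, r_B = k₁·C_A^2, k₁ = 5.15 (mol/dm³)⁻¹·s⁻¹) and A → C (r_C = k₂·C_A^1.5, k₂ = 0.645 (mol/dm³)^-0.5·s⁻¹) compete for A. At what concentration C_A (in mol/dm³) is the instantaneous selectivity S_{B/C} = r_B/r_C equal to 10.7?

S_{B/C} = (k₁/k₂)·C_A^0.5 ⇒ C_A = (S·k₂/k₁)^(2).
= (10.7×0.645/5.15)^(2) = (1.340)^(2) = 1.80 mol/dm³.

1.80 mol/dm³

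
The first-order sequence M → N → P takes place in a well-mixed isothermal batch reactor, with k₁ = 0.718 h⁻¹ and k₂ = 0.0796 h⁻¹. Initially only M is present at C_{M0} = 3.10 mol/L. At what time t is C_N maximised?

For first-order series the maximum of C_N occurs at t_opt = ln(k₂/k₁)/(k₂−k₁).
= ln(0.0796/0.718)/(0.0796−0.718) = ln(0.1109)/-0.6384 = -2.199/-0.6384 = 3.45 h.

3.45 h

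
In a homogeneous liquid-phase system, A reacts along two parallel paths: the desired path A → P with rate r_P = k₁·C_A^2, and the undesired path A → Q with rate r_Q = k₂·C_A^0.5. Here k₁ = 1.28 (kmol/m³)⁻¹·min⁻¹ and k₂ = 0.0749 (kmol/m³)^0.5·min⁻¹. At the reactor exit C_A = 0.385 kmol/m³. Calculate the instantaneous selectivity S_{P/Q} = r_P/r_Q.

4.08

S_{P/Q} = r_P/r_Q = (k₁·C_A^2)/(k₂·C_A^0.5) = (k₁/k₂)·C_A^1.5.
= (1.28×0.3850^2) / (0.0749×0.3850^0.5) = 0.1897/0.04647 = 4.08.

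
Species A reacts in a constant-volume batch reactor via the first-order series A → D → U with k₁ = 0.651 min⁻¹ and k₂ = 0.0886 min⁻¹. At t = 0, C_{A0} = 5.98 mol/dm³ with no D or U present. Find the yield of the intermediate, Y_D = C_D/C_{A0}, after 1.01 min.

0.459

Solving the coupled first-order balances gives C_D(t) = [k₁/(k₂−k₁)]·C_{A0}·(e^(−k₁t) − e^(−k₂t)).
e^(−k₁t) = e^(−0.651×1.01) = e^(−0.6575) = 0.5181; e^(−k₂t) = e^(−0.08949) = 0.9144.
C_D = 0.651×5.98/(0.0886−0.651) × (0.5181−0.9144) = (-6.922)×(-0.3963) = 2.743 mol/dm³.
Y_D = C_D/C_{A0} = 2.743/5.98 = 0.459.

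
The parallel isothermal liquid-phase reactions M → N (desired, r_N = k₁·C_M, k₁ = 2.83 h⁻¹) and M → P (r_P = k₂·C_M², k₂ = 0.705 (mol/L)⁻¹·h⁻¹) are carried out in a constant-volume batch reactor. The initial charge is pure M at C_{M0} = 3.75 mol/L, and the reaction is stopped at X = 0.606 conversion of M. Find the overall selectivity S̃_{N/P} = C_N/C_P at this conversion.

C_M = C_{M0}(1−X) = 1.478 mol/L.
Along a PFR/batch, dC_N/dC_M = −r_N/(r_N+r_P) = −k₁/(k₁+k₂·C_M).
Integrating from C_{M0} to C_M: C_N = (2.83/0.705)·ln[(2.83+0.705·3.75)/(2.83+0.705·1.48)] = 4.014·ln(5.474/3.872) = 1.390 mol/L.
C_P = (C_{M0}−C_M)−C_N = 0.8824 mol/L; S̃_{N/P} = 1.390/0.8824 = 1.58.

1.58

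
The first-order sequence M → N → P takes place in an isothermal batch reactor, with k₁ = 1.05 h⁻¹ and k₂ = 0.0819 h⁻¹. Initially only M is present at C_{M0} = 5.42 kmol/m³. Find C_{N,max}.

4.37 kmol/m³

Evaluating C_N at t_opt = ln(k₂/k₁)/(k₂−k₁) gives C_{N,max}/C_{M0} = (k₁/k₂)^[k₂/(k₂−k₁)].
= (1.05/0.0819)^(0.0819/(0.0819−1.05)) = (12.82)^(-0.08460) = 0.8059.
C_{N,max} = 0.8059×5.42 = 4.37 kmol/m³.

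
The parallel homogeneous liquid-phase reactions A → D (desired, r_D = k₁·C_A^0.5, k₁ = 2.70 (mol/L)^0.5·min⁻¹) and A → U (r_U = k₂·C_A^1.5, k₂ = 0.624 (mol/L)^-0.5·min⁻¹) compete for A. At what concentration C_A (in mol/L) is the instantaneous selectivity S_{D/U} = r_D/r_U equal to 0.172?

25.2 mol/L

S_{D/U} = (k₁/k₂)·C_A⁻¹ ⇒ C_A = (S·k₂/k₁)^(-1).
= (0.172×0.624/2.70)^(-1) = (0.03975)^(-1) = 25.2 mol/L.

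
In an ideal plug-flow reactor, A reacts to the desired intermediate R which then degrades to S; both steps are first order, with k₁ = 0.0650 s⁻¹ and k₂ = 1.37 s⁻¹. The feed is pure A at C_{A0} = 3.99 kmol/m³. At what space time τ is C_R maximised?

2.34 s

Setting dC_R/dτ = 0 gives τ_opt = ln(k₂/k₁)/(k₂−k₁).
= ln(1.37/0.0650)/(1.37−0.0650) = ln(21.08)/1.305 = 3.048/1.305 = 2.34 s.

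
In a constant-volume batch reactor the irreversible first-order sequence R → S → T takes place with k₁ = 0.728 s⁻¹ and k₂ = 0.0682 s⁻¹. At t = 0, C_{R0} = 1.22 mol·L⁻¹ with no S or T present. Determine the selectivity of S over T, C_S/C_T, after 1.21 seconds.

20.8

For first-order series with pure R initially, C_S(t) = k₁C_{R0}/(k₂−k₁)·(e^(−k₁t) − e^(−k₂t)).
e^(−k₁t) = e^(−0.728×1.21) = e^(−0.8809) = 0.4144; e^(−k₂t) = e^(−0.08252) = 0.9208.
C_S = 0.728×1.22/(0.0682−0.728) × (0.4144−0.9208) = (-1.346)×(-0.5064) = 0.6816 mol·L⁻¹.
C_R = C_{R0}e^(−k₁t) = 0.5056 mol·L⁻¹, so C_T = C_{R0}−C_R−C_S = 0.03278 mol·L⁻¹; C_S/C_T = 20.8.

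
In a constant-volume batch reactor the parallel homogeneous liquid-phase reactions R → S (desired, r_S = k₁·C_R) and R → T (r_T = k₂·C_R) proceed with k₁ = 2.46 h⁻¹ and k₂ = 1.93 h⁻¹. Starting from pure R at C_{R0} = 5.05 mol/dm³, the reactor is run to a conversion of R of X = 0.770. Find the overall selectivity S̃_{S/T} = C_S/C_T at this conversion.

1.27

C_R = C_{R0}(1−X) = 1.161 mol/dm³.
Both paths are first order in R, so the instantaneous fraction to S is constant: dC_S/d(−C_R) = k₁/(k₁+k₂) = 0.5604.
C_S = 0.5604·(C_{R0}−C_R) = 0.5604×3.888 = 2.18 mol/dm³.
C_T = (C_{R0}−C_R)−C_S = 1.710 mol/dm³; S̃_{S/T} = 2.179/1.710 = 1.27.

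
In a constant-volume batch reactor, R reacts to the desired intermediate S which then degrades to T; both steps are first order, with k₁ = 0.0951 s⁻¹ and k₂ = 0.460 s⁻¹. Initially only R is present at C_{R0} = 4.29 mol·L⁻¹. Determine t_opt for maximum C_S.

4.32 s

Setting dC_S/dt = 0 gives t_opt = ln(k₂/k₁)/(k₂−k₁).
= ln(0.460/0.0951)/(0.460−0.0951) = ln(4.837)/0.3649 = 1.576/0.3649 = 4.32 s.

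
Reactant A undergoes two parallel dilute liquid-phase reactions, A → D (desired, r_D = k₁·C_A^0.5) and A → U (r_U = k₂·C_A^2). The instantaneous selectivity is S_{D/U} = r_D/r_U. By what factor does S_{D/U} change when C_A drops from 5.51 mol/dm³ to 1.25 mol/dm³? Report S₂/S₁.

S_{D/U} = (k₁/k₂)·C_A^-1.5, so S₂/S₁ = (C_{A,2}/C_{A,1})^-1.5.
= (1.25/5.51)^(-1.5) = (0.2269)^(-1.5) = 9.25.

9.25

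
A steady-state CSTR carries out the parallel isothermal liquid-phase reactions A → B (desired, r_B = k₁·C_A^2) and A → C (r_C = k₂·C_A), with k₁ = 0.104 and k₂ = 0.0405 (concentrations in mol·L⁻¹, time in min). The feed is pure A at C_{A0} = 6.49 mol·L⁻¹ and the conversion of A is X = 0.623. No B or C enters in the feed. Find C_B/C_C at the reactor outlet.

Exit C_A = C_{A0}(1−X) = 6.49×0.377 = 2.447 mol·L⁻¹.
Rates in a CSTR are evaluated at the outlet concentration: r_B = 0.104×2.447^2 = 0.6226, r_C = 0.0405×2.447 = 0.09909.
Overall selectivity = C_B/C_C = r_Bτ/(r_Cτ) = r_B/r_C = 6.28.

6.28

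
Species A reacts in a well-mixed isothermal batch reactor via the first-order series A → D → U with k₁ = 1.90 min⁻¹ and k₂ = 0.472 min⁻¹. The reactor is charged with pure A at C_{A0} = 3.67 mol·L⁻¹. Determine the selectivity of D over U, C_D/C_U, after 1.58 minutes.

Solving the coupled first-order balances gives C_D(t) = [k₁/(k₂−k₁)]·C_{A0}·(e^(−k₁t) − e^(−k₂t)).
e^(−k₁t) = e^(−1.90×1.58) = e^(−3.002) = 0.04969; e^(−k₂t) = e^(−0.7458) = 0.4744.
C_D = 1.90×3.67/(0.472−1.90) × (0.04969−0.4744) = (-4.883)×(-0.4247) = 2.074 mol·L⁻¹.
C_A = C_{A0}e^(−k₁t) = 0.1824 mol·L⁻¹, so C_U = C_{A0}−C_A−C_D = 1.414 mol·L⁻¹; C_D/C_U = 1.47.

1.47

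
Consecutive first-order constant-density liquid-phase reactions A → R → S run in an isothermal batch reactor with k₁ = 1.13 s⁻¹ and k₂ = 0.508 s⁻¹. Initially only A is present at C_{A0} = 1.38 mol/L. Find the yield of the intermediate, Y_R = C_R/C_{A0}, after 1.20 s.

Solving the coupled first-order balances gives C_R(t) = [k₁/(k₂−k₁)]·C_{A0}·(e^(−k₁t) − e^(−k₂t)).
e^(−k₁t) = e^(−1.13×1.20) = e^(−1.356) = 0.2577; e^(−k₂t) = e^(−0.6096) = 0.5436.
C_R = 1.13×1.38/(0.508−1.13) × (0.2577−0.5436) = (-2.507)×(-0.2859) = 0.7167 mol/L.
Y_R = C_R/C_{A0} = 0.7167/1.38 = 0.519.

0.519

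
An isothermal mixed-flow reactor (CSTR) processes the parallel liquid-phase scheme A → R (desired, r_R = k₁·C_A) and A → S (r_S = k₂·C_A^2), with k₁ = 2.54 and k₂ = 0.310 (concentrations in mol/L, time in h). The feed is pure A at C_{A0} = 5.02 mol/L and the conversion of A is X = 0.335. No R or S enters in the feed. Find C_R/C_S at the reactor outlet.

Exit C_A = C_{A0}(1−X) = 5.02×0.665 = 3.338 mol/L.
Rates in a CSTR are evaluated at the outlet concentration: r_R = 2.54×3.338 = 8.479, r_S = 0.310×3.338^2 = 3.455.
Overall selectivity = C_R/C_S = r_Rτ/(r_Sτ) = r_R/r_S = 2.45.

2.45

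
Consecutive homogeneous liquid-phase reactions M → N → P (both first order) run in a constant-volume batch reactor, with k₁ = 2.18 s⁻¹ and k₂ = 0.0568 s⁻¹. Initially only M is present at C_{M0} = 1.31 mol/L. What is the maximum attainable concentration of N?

1.19 mol/L

For a first-order series the maximum intermediate yield is C_{N,max}/C_{M0} = (k₁/k₂)^[k₂/(k₂−k₁)].
= (2.18/0.0568)^(0.0568/(0.0568−2.18)) = (38.38)^(-0.02675) = 0.9070.
C_{N,max} = 0.9070×1.31 = 1.19 mol/L.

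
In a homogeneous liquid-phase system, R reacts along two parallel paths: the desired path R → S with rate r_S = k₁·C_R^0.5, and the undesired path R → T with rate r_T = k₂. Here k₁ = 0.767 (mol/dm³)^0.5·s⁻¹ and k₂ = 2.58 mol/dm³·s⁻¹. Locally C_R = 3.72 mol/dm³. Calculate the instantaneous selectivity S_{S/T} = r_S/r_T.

S_{S/T} = r_S/r_T = (k₁·C_R^0.5)/(k₂) = (k₁/k₂)·C_R^0.5.
= (0.767×3.720^0.5) / (2.58) = 1.479/2.580 = 0.573.
Since the desired path is higher order in R, keeping C_R high (PFR or concentrated feed) favours S.

0.573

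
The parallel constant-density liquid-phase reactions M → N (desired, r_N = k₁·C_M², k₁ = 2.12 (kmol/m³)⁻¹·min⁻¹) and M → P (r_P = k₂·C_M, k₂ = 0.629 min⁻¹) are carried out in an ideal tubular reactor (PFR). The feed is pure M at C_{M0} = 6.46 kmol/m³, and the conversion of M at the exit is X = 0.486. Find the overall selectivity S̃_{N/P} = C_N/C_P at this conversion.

15.9

C_M = C_{M0}(1−X) = 3.320 kmol/m³.
Along a PFR/batch, dC_P/dC_M = −r_P/(r_N+r_P) = −k₂/(k₂+k₁·C_M).
Integrating from C_{M0} to C_M: C_P = (0.629/2.12)·ln[(0.629+2.12·6.46)/(0.629+2.12·3.32)] = 0.2967·ln(14.32/7.668) = 0.1854 kmol/m³.
Then C_N = (C_{M0}−C_M) − C_P = 3.140 − 0.1854 = 2.954 kmol/m³.
S̃_{N/P} = C_N/C_P = 2.954/0.1854 = 15.9.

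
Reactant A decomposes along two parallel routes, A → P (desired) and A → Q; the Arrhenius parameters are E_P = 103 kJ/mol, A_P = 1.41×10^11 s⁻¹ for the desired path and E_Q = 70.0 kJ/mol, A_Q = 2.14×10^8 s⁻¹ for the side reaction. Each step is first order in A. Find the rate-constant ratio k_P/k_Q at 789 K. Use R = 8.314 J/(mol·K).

4.31

k_P/k_Q = (A_P/A_Q)·exp[−(E_P−E_Q)/(RT)] = (A_P/A_Q)·exp[(E_Q−E_P)/(RT)].
(E_Q−E_P)/(RT) = (70.0−103)×10³/(8.314×789) = -33000/6560 = -5.031.
k_P/k_Q = (1.41×10^11/2.14×10^8)·exp(-5.031) = 658.9 × 0.006534 = 4.31.
Since E_P > E_Q, raising the temperature improves selectivity toward P.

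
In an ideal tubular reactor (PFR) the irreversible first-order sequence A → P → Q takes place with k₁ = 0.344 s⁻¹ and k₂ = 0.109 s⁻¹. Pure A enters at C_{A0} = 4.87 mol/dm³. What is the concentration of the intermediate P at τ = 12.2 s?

1.78 mol/dm³

For first-order series with pure A initially, C_P(τ) = k₁C_{A0}/(k₂−k₁)·(e^(−k₁τ) − e^(−k₂τ)).
e^(−k₁τ) = e^(−0.344×12.2) = e^(−4.197) = 0.01504; e^(−k₂τ) = e^(−1.330) = 0.2645.
C_P = 0.344×4.87/(0.109−0.344) × (0.01504−0.2645) = (-7.129)×(-0.2495) = 1.779 mol/dm³.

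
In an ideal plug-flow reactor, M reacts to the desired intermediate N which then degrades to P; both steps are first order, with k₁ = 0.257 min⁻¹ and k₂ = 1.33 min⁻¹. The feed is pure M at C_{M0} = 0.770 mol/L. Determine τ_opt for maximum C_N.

1.53 min

For first-order series the maximum of C_N occurs at τ_opt = ln(k₂/k₁)/(k₂−k₁).
= ln(1.33/0.257)/(1.33−0.257) = ln(5.175)/1.073 = 1.644/1.073 = 1.53 min.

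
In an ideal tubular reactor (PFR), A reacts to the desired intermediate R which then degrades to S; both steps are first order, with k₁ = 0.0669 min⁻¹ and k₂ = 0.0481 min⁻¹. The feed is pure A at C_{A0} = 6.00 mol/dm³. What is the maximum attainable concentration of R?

2.58 mol/dm³

For a first-order series the maximum intermediate yield is C_{R,max}/C_{A0} = (k₁/k₂)^[k₂/(k₂−k₁)].
= (0.0669/0.0481)^(0.0481/(0.0481−0.0669)) = (1.391)^(-2.559) = 0.4299.
C_{R,max} = 0.4299×6.00 = 2.58 mol/dm³.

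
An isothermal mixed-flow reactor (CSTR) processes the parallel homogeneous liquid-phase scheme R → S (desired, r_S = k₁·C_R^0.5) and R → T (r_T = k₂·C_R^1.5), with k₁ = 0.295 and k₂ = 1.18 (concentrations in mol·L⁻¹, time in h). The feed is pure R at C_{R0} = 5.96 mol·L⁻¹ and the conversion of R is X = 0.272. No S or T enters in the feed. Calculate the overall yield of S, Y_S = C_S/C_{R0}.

0.0148

Exit C_R = C_{R0}(1−X) = 5.96×0.728 = 4.339 mol·L⁻¹.
In a CSTR the entire volume is at exit conditions, so r_S = 0.295×4.339^0.5 = 0.6145 and r_T = 1.18×4.339^1.5 = 10.66.
Fraction of consumed R going to S: r_S/(r_S+r_T) = 0.05448.
C_S = 0.05448·C_{R0}·X = 0.05448×5.96×0.272 = 0.0883 mol·L⁻¹; Y_S = C_S/C_{R0} = 0.0148.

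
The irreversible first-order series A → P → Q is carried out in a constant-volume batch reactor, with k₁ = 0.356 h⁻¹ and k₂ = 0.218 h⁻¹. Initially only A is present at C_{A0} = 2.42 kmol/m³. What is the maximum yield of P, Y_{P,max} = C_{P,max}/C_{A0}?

0.461

At the optimum, C_{P,max}/C_{A0} = (k₁/k₂)^[k₂/(k₂−k₁)].
= (0.356/0.218)^(0.218/(0.218−0.356)) = (1.633)^(-1.580) = 0.4608.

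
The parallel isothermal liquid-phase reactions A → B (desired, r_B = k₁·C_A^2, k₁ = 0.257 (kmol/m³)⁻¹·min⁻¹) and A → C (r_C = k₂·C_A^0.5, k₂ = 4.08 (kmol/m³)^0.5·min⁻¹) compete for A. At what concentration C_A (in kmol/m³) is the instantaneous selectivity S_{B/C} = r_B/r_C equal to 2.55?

S_{B/C} = (k₁/k₂)·C_A^1.5 ⇒ C_A = (S·k₂/k₁)^(1/1.5).
= (2.55×4.08/0.257)^(0.6667) = (40.48)^(0.6667) = 11.8 kmol/m³.

11.8 kmol/m³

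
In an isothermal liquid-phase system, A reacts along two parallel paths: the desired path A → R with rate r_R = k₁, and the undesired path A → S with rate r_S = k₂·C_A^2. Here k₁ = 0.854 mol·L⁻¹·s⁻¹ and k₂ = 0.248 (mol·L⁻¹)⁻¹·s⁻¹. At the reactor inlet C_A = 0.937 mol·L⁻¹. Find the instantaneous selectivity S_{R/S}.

S_{R/S} = r_R/r_S = (k₁)/(k₂·C_A^2) = (k₁/k₂)·C_A^-2.
= (0.854) / (0.248×0.9370^2) = 0.8540/0.2177 = 3.92.

3.92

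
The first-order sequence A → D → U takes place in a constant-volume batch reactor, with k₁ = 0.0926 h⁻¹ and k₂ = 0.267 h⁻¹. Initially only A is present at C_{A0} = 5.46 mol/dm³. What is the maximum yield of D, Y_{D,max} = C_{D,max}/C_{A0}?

At the optimum, C_{D,max}/C_{A0} = (k₁/k₂)^[k₂/(k₂−k₁)].
= (0.0926/0.267)^(0.267/(0.267−0.0926)) = (0.3468)^(1.531) = 0.1977.

0.198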